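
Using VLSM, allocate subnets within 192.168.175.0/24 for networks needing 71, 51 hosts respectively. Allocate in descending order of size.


71 hosts -> /25 (126 usable): 192.168.175.0/25
51 hosts -> /26 (62 usable): 192.168.175.128/26
Allocation: 192.168.175.0/25 (71 hosts, 126 usable); 192.168.175.128/26 (51 hosts, 62 usable)


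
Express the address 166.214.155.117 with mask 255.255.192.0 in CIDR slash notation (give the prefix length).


Binary: 11111111.11111111.11000000.00000000
Count leading 1s
Prefix: /18


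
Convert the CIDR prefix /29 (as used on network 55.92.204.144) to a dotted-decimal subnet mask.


/29 means 29 network bits, 3 host bits
Binary: 11111111111111111111111111111000
Mask: 255.255.255.248


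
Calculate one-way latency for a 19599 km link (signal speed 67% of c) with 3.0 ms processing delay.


Speed = 0.67 * 3e5 km/s = 201000 km/s
Propagation delay = 19599 / 201000 = 0.0975 s = 97.5075 ms
Processing delay = 3.0 ms
Total one-way latency = 100.5075 ms


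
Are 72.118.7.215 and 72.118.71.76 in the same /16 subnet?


Mask: 255.255.0.0
72.118.7.215 AND mask = 72.118.0.0
72.118.71.76 AND mask = 72.118.0.0
Yes, same subnet (72.118.0.0)


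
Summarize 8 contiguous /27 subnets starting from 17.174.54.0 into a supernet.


Original prefix: /27
Number of subnets: 8 = 2^3
New prefix = 27 - 3 = 24
Supernet: 17.174.54.0/24


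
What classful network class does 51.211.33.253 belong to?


First octet: 51
Binary: 00110011
0xxxxxxx -> Class A (1-126)
Class A, default mask 255.0.0.0 (/8)


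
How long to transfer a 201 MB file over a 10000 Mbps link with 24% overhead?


Effective throughput = 10000 * (1 - 24/100) = 7600 Mbps
File size in Mb = 201 * 8 = 1608 Mb
Time = 1608 / 7600
Time = 0.2116 seconds


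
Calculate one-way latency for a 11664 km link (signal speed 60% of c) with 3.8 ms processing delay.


Speed = 0.6 * 3e5 km/s = 180000 km/s
Propagation delay = 11664 / 180000 = 0.0648 s = 64.8 ms
Processing delay = 3.8 ms
Total one-way latency = 68.6 ms


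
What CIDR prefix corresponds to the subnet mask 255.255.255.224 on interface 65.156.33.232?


Binary: 11111111.11111111.11111111.11100000
Count leading 1s
Prefix: /27


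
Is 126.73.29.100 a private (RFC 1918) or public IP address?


RFC 1918 private ranges:
  10.0.0.0/8 (10.0.0.0 - 10.255.255.255)
  172.16.0.0/12 (172.16.0.0 - 172.31.255.255)
  192.168.0.0/16 (192.168.0.0 - 192.168.255.255)
Public (not in any RFC 1918 range)


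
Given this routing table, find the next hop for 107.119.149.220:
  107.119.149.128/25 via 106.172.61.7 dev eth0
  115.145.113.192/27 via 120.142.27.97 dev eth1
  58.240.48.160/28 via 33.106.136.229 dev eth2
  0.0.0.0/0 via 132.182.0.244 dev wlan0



Longest prefix match for 107.119.149.220:
  /25 107.119.149.128: MATCH
  /27 115.145.113.192: no
  /28 58.240.48.160: no
  /0 0.0.0.0: MATCH
Selected: next-hop 106.172.61.7 via eth0 (matched /25)


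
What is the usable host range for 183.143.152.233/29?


Network: 183.143.152.232
Broadcast: 183.143.152.239
First usable = network + 1
Last usable = broadcast - 1
Range: 183.143.152.233 to 183.143.152.238


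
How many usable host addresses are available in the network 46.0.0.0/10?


Host bits = 32 - 10 = 22
Total addresses = 2^22 = 4194304
Usable = total - 2 (network and broadcast)
Usable hosts: 4194302


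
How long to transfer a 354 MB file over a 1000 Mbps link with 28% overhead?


Effective throughput = 1000 * (1 - 28/100) = 720 Mbps
File size in Mb = 354 * 8 = 2832 Mb
Time = 2832 / 720
Time = 3.9333 seconds


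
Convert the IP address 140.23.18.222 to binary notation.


140 = 10001100
23 = 00010111
18 = 00010010
222 = 11011110
Binary: 10001100.00010111.00010010.11011110


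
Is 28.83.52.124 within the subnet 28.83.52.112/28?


Subnet network: 28.83.52.112
Test IP AND mask: 28.83.52.112
Yes, 28.83.52.124 is in 28.83.52.112/28


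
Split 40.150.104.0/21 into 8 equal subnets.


New prefix = 21 + 3 = 24
Each subnet has 256 addresses
  40.150.104.0/24
  40.150.105.0/24
  40.150.106.0/24
  40.150.107.0/24
  40.150.108.0/24
  40.150.109.0/24
  40.150.110.0/24
  40.150.111.0/24
Subnets: 40.150.104.0/24, 40.150.105.0/24, 40.150.106.0/24, 40.150.107.0/24, 40.150.108.0/24, 40.150.109.0/24, 40.150.110.0/24, 40.150.111.0/24


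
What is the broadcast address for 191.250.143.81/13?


Network: 191.248.0.0/13
Host bits = 19
Set all host bits to 1:
Broadcast: 191.255.255.255


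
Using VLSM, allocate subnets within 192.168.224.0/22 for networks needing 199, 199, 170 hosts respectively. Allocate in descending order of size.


199 hosts -> /24 (254 usable): 192.168.224.0/24
199 hosts -> /24 (254 usable): 192.168.225.0/24
170 hosts -> /24 (254 usable): 192.168.226.0/24
Allocation: 192.168.224.0/24 (199 hosts, 254 usable); 192.168.225.0/24 (199 hosts, 254 usable); 192.168.226.0/24 (170 hosts, 254 usable)


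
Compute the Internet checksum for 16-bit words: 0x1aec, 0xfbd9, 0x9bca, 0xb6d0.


Sum all words (with carry folding):
+ 0x1aec = 0x1aec
+ 0xfbd9 = 0x16c6
+ 0x9bca = 0xb290
+ 0xb6d0 = 0x6961
One's complement: ~0x6961
Checksum = 0x969e


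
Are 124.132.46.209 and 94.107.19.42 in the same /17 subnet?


Mask: 255.255.128.0
124.132.46.209 AND mask = 124.132.0.0
94.107.19.42 AND mask = 94.107.0.0
No, different subnets (124.132.0.0 vs 94.107.0.0)


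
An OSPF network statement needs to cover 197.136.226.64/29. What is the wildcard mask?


Subnet mask: 255.255.255.248
Wildcard = 255.255.255.255 - subnet mask
255 - 255 = 0
255 - 255 = 0
255 - 255 = 0
255 - 248 = 7
Wildcard: 0.0.0.7


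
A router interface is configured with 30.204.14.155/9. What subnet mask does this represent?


/9 means 9 network bits, 23 host bits
Binary: 11111111100000000000000000000000
Mask: 255.128.0.0


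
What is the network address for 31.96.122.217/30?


IP:   00011111.01100000.01111010.11011001
Mask: 11111111.11111111.11111111.11111100
AND operation:
Net:  00011111.01100000.01111010.11011000
Network: 31.96.122.216/30


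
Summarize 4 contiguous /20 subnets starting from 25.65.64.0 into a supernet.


Original prefix: /20
Number of subnets: 4 = 2^2
New prefix = 20 - 2 = 18
Supernet: 25.65.64.0/18


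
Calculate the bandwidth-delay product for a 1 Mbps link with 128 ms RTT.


BDP = bandwidth * RTT
= 1 Mbps * 128 ms
= 1 * 1e6 * 128 / 1000 bits
= 128000 bits
= 16000 bytes
= 15.625 KB
BDP = 128000 bits (16000 bytes)


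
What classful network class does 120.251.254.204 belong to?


First octet: 120
Binary: 01111000
0xxxxxxx -> Class A (1-126)
Class A, default mask 255.0.0.0 (/8)


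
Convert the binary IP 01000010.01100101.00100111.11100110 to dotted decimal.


01000010 = 66
01100101 = 101
00100111 = 39
11100110 = 230
IP: 66.101.39.230


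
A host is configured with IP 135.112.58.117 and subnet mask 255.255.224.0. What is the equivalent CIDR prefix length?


Binary: 11111111.11111111.11100000.00000000
Count leading 1s
Prefix: /19


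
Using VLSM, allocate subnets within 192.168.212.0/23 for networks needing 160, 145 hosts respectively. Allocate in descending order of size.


160 hosts -> /24 (254 usable): 192.168.212.0/24
145 hosts -> /24 (254 usable): 192.168.213.0/24
Allocation: 192.168.212.0/24 (160 hosts, 254 usable); 192.168.213.0/24 (145 hosts, 254 usable)


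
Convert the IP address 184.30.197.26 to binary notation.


184 = 10111000
30 = 00011110
197 = 11000101
26 = 00011010
Binary: 10111000.00011110.11000101.00011010


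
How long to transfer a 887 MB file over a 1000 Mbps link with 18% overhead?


Effective throughput = 1000 * (1 - 18/100) = 820.0 Mbps
File size in Mb = 887 * 8 = 7096 Mb
Time = 7096 / 820.0
Time = 8.6537 seconds


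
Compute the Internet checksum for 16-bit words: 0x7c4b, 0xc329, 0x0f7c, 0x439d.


Sum all words (with carry folding):
+ 0x7c4b = 0x7c4b
+ 0xc329 = 0x3f75
+ 0x0f7c = 0x4ef1
+ 0x439d = 0x928e
One's complement: ~0x928e
Checksum = 0x6d71


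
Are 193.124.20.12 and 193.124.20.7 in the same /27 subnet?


Mask: 255.255.255.224
193.124.20.12 AND mask = 193.124.20.0
193.124.20.7 AND mask = 193.124.20.0
Yes, same subnet (193.124.20.0)


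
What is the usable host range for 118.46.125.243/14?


Network: 118.44.0.0
Broadcast: 118.47.255.255
First usable = network + 1
Last usable = broadcast - 1
Range: 118.44.0.1 to 118.47.255.254


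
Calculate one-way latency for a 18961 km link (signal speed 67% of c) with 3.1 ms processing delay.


Speed = 0.67 * 3e5 km/s = 201000 km/s
Propagation delay = 18961 / 201000 = 0.0943 s = 94.3333 ms
Processing delay = 3.1 ms
Total one-way latency = 97.4333 ms


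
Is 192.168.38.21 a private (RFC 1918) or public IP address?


RFC 1918 private ranges:
  10.0.0.0/8 (10.0.0.0 - 10.255.255.255)
  172.16.0.0/12 (172.16.0.0 - 172.31.255.255)
  192.168.0.0/16 (192.168.0.0 - 192.168.255.255)
Private (in 192.168.0.0/16)


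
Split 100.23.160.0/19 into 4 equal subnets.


New prefix = 19 + 2 = 21
Each subnet has 2048 addresses
  100.23.160.0/21
  100.23.168.0/21
  100.23.176.0/21
  100.23.184.0/21
Subnets: 100.23.160.0/21, 100.23.168.0/21, 100.23.176.0/21, 100.23.184.0/21


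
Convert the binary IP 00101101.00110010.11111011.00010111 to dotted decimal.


00101101 = 45
00110010 = 50
11111011 = 251
00010111 = 23
IP: 45.50.251.23


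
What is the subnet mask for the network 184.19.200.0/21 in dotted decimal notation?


/21 means 21 network bits, 11 host bits
Binary: 11111111111111111111100000000000
Mask: 255.255.248.0


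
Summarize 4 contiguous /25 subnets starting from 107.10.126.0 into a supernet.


Original prefix: /25
Number of subnets: 4 = 2^2
New prefix = 25 - 2 = 23
Supernet: 107.10.126.0/23


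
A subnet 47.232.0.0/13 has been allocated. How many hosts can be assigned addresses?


Host bits = 32 - 13 = 19
Total addresses = 2^19 = 524288
Usable = total - 2 (network and broadcast)
Usable hosts: 524286


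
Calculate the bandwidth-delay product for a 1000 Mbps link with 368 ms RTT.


BDP = bandwidth * RTT
= 1000 Mbps * 368 ms
= 1000 * 1e6 * 368 / 1000 bits
= 368000000 bits
= 46000000 bytes
= 44921.875 KB
BDP = 368000000 bits (46000000 bytes)


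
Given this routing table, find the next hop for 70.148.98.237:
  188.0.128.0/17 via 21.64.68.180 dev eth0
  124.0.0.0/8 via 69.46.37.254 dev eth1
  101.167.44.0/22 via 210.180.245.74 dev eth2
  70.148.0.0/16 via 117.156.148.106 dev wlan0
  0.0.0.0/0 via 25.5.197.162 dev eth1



Longest prefix match for 70.148.98.237:
  /17 188.0.128.0: no
  /8 124.0.0.0: no
  /22 101.167.44.0: no
  /16 70.148.0.0: MATCH
  /0 0.0.0.0: MATCH
Selected: next-hop 117.156.148.106 via wlan0 (matched /16)


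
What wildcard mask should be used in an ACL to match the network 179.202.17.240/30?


Subnet mask: 255.255.255.252
Wildcard = 255.255.255.255 - subnet mask
255 - 255 = 0
255 - 255 = 0
255 - 255 = 0
255 - 252 = 3
Wildcard: 0.0.0.3


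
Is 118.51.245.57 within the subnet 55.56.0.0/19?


Subnet network: 55.56.0.0
Test IP AND mask: 118.51.224.0
No, 118.51.245.57 is not in 55.56.0.0/19


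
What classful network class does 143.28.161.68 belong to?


First octet: 143
Binary: 10001111
10xxxxxx -> Class B (128-191)
Class B, default mask 255.255.0.0 (/16)


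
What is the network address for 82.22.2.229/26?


IP:   01010010.00010110.00000010.11100101
Mask: 11111111.11111111.11111111.11000000
AND operation:
Net:  01010010.00010110.00000010.11000000
Network: 82.22.2.192/26


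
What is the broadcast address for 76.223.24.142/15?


Network: 76.222.0.0/15
Host bits = 17
Set all host bits to 1:
Broadcast: 76.223.255.255


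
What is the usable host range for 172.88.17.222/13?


Network: 172.88.0.0
Broadcast: 172.95.255.255
First usable = network + 1
Last usable = broadcast - 1
Range: 172.88.0.1 to 172.95.255.254


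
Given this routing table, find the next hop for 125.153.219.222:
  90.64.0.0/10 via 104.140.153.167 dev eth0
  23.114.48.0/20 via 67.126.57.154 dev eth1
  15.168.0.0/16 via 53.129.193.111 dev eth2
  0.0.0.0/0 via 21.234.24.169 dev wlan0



Longest prefix match for 125.153.219.222:
  /10 90.64.0.0: no
  /20 23.114.48.0: no
  /16 15.168.0.0: no
  /0 0.0.0.0: MATCH
Selected: next-hop 21.234.24.169 via wlan0 (matched /0)


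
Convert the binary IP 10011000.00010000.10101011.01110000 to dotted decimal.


10011000 = 152
00010000 = 16
10101011 = 171
01110000 = 112
IP: 152.16.171.112


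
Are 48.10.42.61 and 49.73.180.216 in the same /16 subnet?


Mask: 255.255.0.0
48.10.42.61 AND mask = 48.10.0.0
49.73.180.216 AND mask = 49.73.0.0
No, different subnets (48.10.0.0 vs 49.73.0.0)


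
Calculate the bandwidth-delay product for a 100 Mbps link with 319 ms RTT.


BDP = bandwidth * RTT
= 100 Mbps * 319 ms
= 100 * 1e6 * 319 / 1000 bits
= 31900000 bits
= 3987500 bytes
= 3894.043 KB
BDP = 31900000 bits (3987500 bytes)


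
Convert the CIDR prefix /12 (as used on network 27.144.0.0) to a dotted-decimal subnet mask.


/12 means 12 network bits, 20 host bits
Binary: 11111111111100000000000000000000
Mask: 255.240.0.0


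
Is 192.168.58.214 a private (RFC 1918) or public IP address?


RFC 1918 private ranges:
  10.0.0.0/8 (10.0.0.0 - 10.255.255.255)
  172.16.0.0/12 (172.16.0.0 - 172.31.255.255)
  192.168.0.0/16 (192.168.0.0 - 192.168.255.255)
Private (in 192.168.0.0/16)


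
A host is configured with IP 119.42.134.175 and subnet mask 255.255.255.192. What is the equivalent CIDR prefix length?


Binary: 11111111.11111111.11111111.11000000
Count leading 1s
Prefix: /26


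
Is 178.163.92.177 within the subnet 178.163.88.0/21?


Subnet network: 178.163.88.0
Test IP AND mask: 178.163.88.0
Yes, 178.163.92.177 is in 178.163.88.0/21


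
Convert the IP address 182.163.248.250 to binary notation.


182 = 10110110
163 = 10100011
248 = 11111000
250 = 11111010
Binary: 10110110.10100011.11111000.11111010


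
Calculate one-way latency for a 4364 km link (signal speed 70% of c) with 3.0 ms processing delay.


Speed = 0.7 * 3e5 km/s = 210000 km/s
Propagation delay = 4364 / 210000 = 0.0208 s = 20.781 ms
Processing delay = 3.0 ms
Total one-way latency = 23.781 ms


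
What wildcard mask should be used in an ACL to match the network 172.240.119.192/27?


Subnet mask: 255.255.255.224
Wildcard = 255.255.255.255 - subnet mask
255 - 255 = 0
255 - 255 = 0
255 - 255 = 0
255 - 224 = 31
Wildcard: 0.0.0.31


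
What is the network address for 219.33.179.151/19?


IP:   11011011.00100001.10110011.10010111
Mask: 11111111.11111111.11100000.00000000
AND operation:
Net:  11011011.00100001.10100000.00000000
Network: 219.33.160.0/19


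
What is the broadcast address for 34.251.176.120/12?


Network: 34.240.0.0/12
Host bits = 20
Set all host bits to 1:
Broadcast: 34.255.255.255


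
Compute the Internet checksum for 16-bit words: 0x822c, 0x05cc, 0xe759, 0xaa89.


Sum all words (with carry folding):
+ 0x822c = 0x822c
+ 0x05cc = 0x87f8
+ 0xe759 = 0x6f52
+ 0xaa89 = 0x19dc
One's complement: ~0x19dc
Checksum = 0xe623


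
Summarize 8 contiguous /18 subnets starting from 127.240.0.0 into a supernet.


Original prefix: /18
Number of subnets: 8 = 2^3
New prefix = 18 - 3 = 15
Supernet: 127.240.0.0/15


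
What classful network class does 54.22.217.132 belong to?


First octet: 54
Binary: 00110110
0xxxxxxx -> Class A (1-126)
Class A, default mask 255.0.0.0 (/8)


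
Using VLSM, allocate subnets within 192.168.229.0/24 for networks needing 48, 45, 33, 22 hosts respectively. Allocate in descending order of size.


48 hosts -> /26 (62 usable): 192.168.229.0/26
45 hosts -> /26 (62 usable): 192.168.229.64/26
33 hosts -> /26 (62 usable): 192.168.229.128/26
22 hosts -> /27 (30 usable): 192.168.229.192/27
Allocation: 192.168.229.0/26 (48 hosts, 62 usable); 192.168.229.64/26 (45 hosts, 62 usable); 192.168.229.128/26 (33 hosts, 62 usable); 192.168.229.192/27 (22 hosts, 30 usable)


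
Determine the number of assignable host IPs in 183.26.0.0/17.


Host bits = 32 - 17 = 15
Total addresses = 2^15 = 32768
Usable = total - 2 (network and broadcast)
Usable hosts: 32766


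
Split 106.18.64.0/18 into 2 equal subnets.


New prefix = 18 + 1 = 19
Each subnet has 8192 addresses
  106.18.64.0/19
  106.18.96.0/19
Subnets: 106.18.64.0/19, 106.18.96.0/19


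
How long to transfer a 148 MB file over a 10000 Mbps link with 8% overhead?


Effective throughput = 10000 * (1 - 8/100) = 9200 Mbps
File size in Mb = 148 * 8 = 1184 Mb
Time = 1184 / 9200
Time = 0.1287 seconds


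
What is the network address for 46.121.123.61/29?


IP:   00101110.01111001.01111011.00111101
Mask: 11111111.11111111.11111111.11111000
AND operation:
Net:  00101110.01111001.01111011.00111000
Network: 46.121.123.56/29


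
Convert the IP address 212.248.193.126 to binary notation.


212 = 11010100
248 = 11111000
193 = 11000001
126 = 01111110
Binary: 11010100.11111000.11000001.01111110


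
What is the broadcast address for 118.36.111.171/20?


Network: 118.36.96.0/20
Host bits = 12
Set all host bits to 1:
Broadcast: 118.36.111.255


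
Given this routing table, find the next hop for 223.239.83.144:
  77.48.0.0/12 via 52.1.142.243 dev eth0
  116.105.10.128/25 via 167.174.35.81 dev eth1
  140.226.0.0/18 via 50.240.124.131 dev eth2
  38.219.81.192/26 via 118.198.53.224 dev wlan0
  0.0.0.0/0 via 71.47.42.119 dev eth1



Longest prefix match for 223.239.83.144:
  /12 77.48.0.0: no
  /25 116.105.10.128: no
  /18 140.226.0.0: no
  /26 38.219.81.192: no
  /0 0.0.0.0: MATCH
Selected: next-hop 71.47.42.119 via eth1 (matched /0)


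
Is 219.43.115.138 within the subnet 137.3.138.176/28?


Subnet network: 137.3.138.176
Test IP AND mask: 219.43.115.128
No, 219.43.115.138 is not in 137.3.138.176/28


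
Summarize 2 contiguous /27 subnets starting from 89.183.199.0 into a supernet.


Original prefix: /27
Number of subnets: 2 = 2^1
New prefix = 27 - 1 = 26
Supernet: 89.183.199.0/26


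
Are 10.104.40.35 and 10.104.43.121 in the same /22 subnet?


Mask: 255.255.252.0
10.104.40.35 AND mask = 10.104.40.0
10.104.43.121 AND mask = 10.104.40.0
Yes, same subnet (10.104.40.0)


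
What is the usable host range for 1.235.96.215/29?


Network: 1.235.96.208
Broadcast: 1.235.96.215
First usable = network + 1
Last usable = broadcast - 1
Range: 1.235.96.209 to 1.235.96.214


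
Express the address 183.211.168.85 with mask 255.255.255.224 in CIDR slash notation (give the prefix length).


Binary: 11111111.11111111.11111111.11100000
Count leading 1s
Prefix: /27


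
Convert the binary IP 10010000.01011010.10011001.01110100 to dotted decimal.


10010000 = 144
01011010 = 90
10011001 = 153
01110100 = 116
IP: 144.90.153.116


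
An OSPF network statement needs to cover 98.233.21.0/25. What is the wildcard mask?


Subnet mask: 255.255.255.128
Wildcard = 255.255.255.255 - subnet mask
255 - 255 = 0
255 - 255 = 0
255 - 255 = 0
255 - 128 = 127
Wildcard: 0.0.0.127


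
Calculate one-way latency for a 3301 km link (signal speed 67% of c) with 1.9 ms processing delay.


Speed = 0.67 * 3e5 km/s = 201000 km/s
Propagation delay = 3301 / 201000 = 0.0164 s = 16.4229 ms
Processing delay = 1.9 ms
Total one-way latency = 18.3229 ms


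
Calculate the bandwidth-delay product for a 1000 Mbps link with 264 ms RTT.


BDP = bandwidth * RTT
= 1000 Mbps * 264 ms
= 1000 * 1e6 * 264 / 1000 bits
= 264000000 bits
= 33000000 bytes
= 32226.5625 KB
BDP = 264000000 bits (33000000 bytes)


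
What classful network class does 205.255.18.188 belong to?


First octet: 205
Binary: 11001101
110xxxxx -> Class C (192-223)
Class C, default mask 255.255.255.0 (/24)


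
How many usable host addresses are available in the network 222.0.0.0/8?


Host bits = 32 - 8 = 24
Total addresses = 2^24 = 16777216
Usable = total - 2 (network and broadcast)
Usable hosts: 16777214


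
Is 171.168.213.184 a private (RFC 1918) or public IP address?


RFC 1918 private ranges:
  10.0.0.0/8 (10.0.0.0 - 10.255.255.255)
  172.16.0.0/12 (172.16.0.0 - 172.31.255.255)
  192.168.0.0/16 (192.168.0.0 - 192.168.255.255)
Public (not in any RFC 1918 range)


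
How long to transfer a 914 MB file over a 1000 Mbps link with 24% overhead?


Effective throughput = 1000 * (1 - 24/100) = 760 Mbps
File size in Mb = 914 * 8 = 7312 Mb
Time = 7312 / 760
Time = 9.6211 seconds


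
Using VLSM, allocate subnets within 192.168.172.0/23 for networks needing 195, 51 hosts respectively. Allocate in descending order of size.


195 hosts -> /24 (254 usable): 192.168.172.0/24
51 hosts -> /26 (62 usable): 192.168.173.0/26
Allocation: 192.168.172.0/24 (195 hosts, 254 usable); 192.168.173.0/26 (51 hosts, 62 usable)


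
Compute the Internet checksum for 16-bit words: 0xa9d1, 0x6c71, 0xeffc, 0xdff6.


Sum all words (with carry folding):
+ 0xa9d1 = 0xa9d1
+ 0x6c71 = 0x1643
+ 0xeffc = 0x0640
+ 0xdff6 = 0xe636
One's complement: ~0xe636
Checksum = 0x19c9


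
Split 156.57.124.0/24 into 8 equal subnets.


New prefix = 24 + 3 = 27
Each subnet has 32 addresses
  156.57.124.0/27
  156.57.124.32/27
  156.57.124.64/27
  156.57.124.96/27
  156.57.124.128/27
  156.57.124.160/27
  156.57.124.192/27
  156.57.124.224/27
Subnets: 156.57.124.0/27, 156.57.124.32/27, 156.57.124.64/27, 156.57.124.96/27, 156.57.124.128/27, 156.57.124.160/27, 156.57.124.192/27, 156.57.124.224/27


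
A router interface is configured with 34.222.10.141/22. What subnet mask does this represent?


/22 means 22 network bits, 10 host bits
Binary: 11111111111111111111110000000000
Mask: 255.255.252.0


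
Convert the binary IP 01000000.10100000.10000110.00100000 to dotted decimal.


01000000 = 64
10100000 = 160
10000110 = 134
00100000 = 32
IP: 64.160.134.32


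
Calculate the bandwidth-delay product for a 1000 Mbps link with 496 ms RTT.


BDP = bandwidth * RTT
= 1000 Mbps * 496 ms
= 1000 * 1e6 * 496 / 1000 bits
= 496000000 bits
= 62000000 bytes
= 60546.875 KB
BDP = 496000000 bits (62000000 bytes)


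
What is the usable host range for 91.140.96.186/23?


Network: 91.140.96.0
Broadcast: 91.140.97.255
First usable = network + 1
Last usable = broadcast - 1
Range: 91.140.96.1 to 91.140.97.254


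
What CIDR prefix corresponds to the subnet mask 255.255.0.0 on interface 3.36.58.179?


Binary: 11111111.11111111.00000000.00000000
Count leading 1s
Prefix: /16


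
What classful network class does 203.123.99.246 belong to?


First octet: 203
Binary: 11001011
110xxxxx -> Class C (192-223)
Class C, default mask 255.255.255.0 (/24)


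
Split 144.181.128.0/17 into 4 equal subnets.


New prefix = 17 + 2 = 19
Each subnet has 8192 addresses
  144.181.128.0/19
  144.181.160.0/19
  144.181.192.0/19
  144.181.224.0/19
Subnets: 144.181.128.0/19, 144.181.160.0/19, 144.181.192.0/19, 144.181.224.0/19


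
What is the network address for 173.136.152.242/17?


IP:   10101101.10001000.10011000.11110010
Mask: 11111111.11111111.10000000.00000000
AND operation:
Net:  10101101.10001000.10000000.00000000
Network: 173.136.128.0/17


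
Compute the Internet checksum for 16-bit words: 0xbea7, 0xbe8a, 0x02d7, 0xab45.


Sum all words (with carry folding):
+ 0xbea7 = 0xbea7
+ 0xbe8a = 0x7d32
+ 0x02d7 = 0x8009
+ 0xab45 = 0x2b4f
One's complement: ~0x2b4f
Checksum = 0xd4b0


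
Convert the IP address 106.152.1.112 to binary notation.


106 = 01101010
152 = 10011000
1 = 00000001
112 = 01110000
Binary: 01101010.10011000.00000001.01110000


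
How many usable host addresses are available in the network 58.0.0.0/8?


Host bits = 32 - 8 = 24
Total addresses = 2^24 = 16777216
Usable = total - 2 (network and broadcast)
Usable hosts: 16777214


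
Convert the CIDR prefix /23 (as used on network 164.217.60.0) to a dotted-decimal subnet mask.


/23 means 23 network bits, 9 host bits
Binary: 11111111111111111111111000000000
Mask: 255.255.254.0


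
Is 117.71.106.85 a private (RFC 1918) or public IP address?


RFC 1918 private ranges:
  10.0.0.0/8 (10.0.0.0 - 10.255.255.255)
  172.16.0.0/12 (172.16.0.0 - 172.31.255.255)
  192.168.0.0/16 (192.168.0.0 - 192.168.255.255)
Public (not in any RFC 1918 range)


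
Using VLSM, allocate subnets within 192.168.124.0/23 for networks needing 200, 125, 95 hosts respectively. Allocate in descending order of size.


200 hosts -> /24 (254 usable): 192.168.124.0/24
125 hosts -> /25 (126 usable): 192.168.125.0/25
95 hosts -> /25 (126 usable): 192.168.125.128/25
Allocation: 192.168.124.0/24 (200 hosts, 254 usable); 192.168.125.0/25 (125 hosts, 126 usable); 192.168.125.128/25 (95 hosts, 126 usable)


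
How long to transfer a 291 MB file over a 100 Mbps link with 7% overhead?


Effective throughput = 100 * (1 - 7/100) = 93 Mbps
File size in Mb = 291 * 8 = 2328 Mb
Time = 2328 / 93
Time = 25.0323 seconds


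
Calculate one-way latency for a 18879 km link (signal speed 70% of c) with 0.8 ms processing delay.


Speed = 0.7 * 3e5 km/s = 210000 km/s
Propagation delay = 18879 / 210000 = 0.0899 s = 89.9 ms
Processing delay = 0.8 ms
Total one-way latency = 90.7 ms


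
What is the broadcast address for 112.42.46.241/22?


Network: 112.42.44.0/22
Host bits = 10
Set all host bits to 1:
Broadcast: 112.42.47.255


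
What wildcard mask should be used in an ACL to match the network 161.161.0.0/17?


Subnet mask: 255.255.128.0
Wildcard = 255.255.255.255 - subnet mask
255 - 255 = 0
255 - 255 = 0
255 - 128 = 127
255 - 0 = 255
Wildcard: 0.0.127.255


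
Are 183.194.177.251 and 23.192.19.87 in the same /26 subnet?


Mask: 255.255.255.192
183.194.177.251 AND mask = 183.194.177.192
23.192.19.87 AND mask = 23.192.19.64
No, different subnets (183.194.177.192 vs 23.192.19.64)


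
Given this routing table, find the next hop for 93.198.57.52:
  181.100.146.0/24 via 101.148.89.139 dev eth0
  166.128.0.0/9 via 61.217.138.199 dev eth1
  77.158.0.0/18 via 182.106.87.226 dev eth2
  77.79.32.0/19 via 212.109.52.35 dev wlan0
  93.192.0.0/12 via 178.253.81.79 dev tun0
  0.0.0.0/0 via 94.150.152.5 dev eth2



Longest prefix match for 93.198.57.52:
  /24 181.100.146.0: no
  /9 166.128.0.0: no
  /18 77.158.0.0: no
  /19 77.79.32.0: no
  /12 93.192.0.0: MATCH
  /0 0.0.0.0: MATCH
Selected: next-hop 178.253.81.79 via tun0 (matched /12)


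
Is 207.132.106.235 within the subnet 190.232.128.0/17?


Subnet network: 190.232.128.0
Test IP AND mask: 207.132.0.0
No, 207.132.106.235 is not in 190.232.128.0/17


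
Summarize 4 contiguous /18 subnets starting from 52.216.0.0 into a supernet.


Original prefix: /18
Number of subnets: 4 = 2^2
New prefix = 18 - 2 = 16
Supernet: 52.216.0.0/16


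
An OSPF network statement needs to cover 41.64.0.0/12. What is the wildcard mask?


Subnet mask: 255.240.0.0
Wildcard = 255.255.255.255 - subnet mask
255 - 255 = 0
255 - 240 = 15
255 - 0 = 255
255 - 0 = 255
Wildcard: 0.15.255.255


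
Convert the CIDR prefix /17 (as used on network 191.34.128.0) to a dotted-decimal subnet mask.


/17 means 17 network bits, 15 host bits
Binary: 11111111111111111000000000000000
Mask: 255.255.128.0


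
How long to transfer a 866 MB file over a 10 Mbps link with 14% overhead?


Effective throughput = 10 * (1 - 14/100) = 8.6 Mbps
File size in Mb = 866 * 8 = 6928 Mb
Time = 6928 / 8.6
Time = 805.5814 seconds


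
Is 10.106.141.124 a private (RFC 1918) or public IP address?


RFC 1918 private ranges:
  10.0.0.0/8 (10.0.0.0 - 10.255.255.255)
  172.16.0.0/12 (172.16.0.0 - 172.31.255.255)
  192.168.0.0/16 (192.168.0.0 - 192.168.255.255)
Private (in 10.0.0.0/8)


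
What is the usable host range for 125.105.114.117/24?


Network: 125.105.114.0
Broadcast: 125.105.114.255
First usable = network + 1
Last usable = broadcast - 1
Range: 125.105.114.1 to 125.105.114.254


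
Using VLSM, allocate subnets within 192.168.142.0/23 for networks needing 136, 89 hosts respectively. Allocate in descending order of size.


136 hosts -> /24 (254 usable): 192.168.142.0/24
89 hosts -> /25 (126 usable): 192.168.143.0/25
Allocation: 192.168.142.0/24 (136 hosts, 254 usable); 192.168.143.0/25 (89 hosts, 126 usable)


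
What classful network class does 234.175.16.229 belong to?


First octet: 234
Binary: 11101010
1110xxxx -> Class D (224-239)
Class D (multicast), default mask N/A


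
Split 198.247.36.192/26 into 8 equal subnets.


New prefix = 26 + 3 = 29
Each subnet has 8 addresses
  198.247.36.192/29
  198.247.36.200/29
  198.247.36.208/29
  198.247.36.216/29
  198.247.36.224/29
  198.247.36.232/29
  198.247.36.240/29
  198.247.36.248/29
Subnets: 198.247.36.192/29, 198.247.36.200/29, 198.247.36.208/29, 198.247.36.216/29, 198.247.36.224/29, 198.247.36.232/29, 198.247.36.240/29, 198.247.36.248/29


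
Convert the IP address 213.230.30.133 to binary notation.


213 = 11010101
230 = 11100110
30 = 00011110
133 = 10000101
Binary: 11010101.11100110.00011110.10000101


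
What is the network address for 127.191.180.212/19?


IP:   01111111.10111111.10110100.11010100
Mask: 11111111.11111111.11100000.00000000
AND operation:
Net:  01111111.10111111.10100000.00000000
Network: 127.191.160.0/19


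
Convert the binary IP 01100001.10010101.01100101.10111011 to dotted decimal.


01100001 = 97
10010101 = 149
01100101 = 101
10111011 = 187
IP: 97.149.101.187


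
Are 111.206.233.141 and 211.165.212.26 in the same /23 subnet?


Mask: 255.255.254.0
111.206.233.141 AND mask = 111.206.232.0
211.165.212.26 AND mask = 211.165.212.0
No, different subnets (111.206.232.0 vs 211.165.212.0)


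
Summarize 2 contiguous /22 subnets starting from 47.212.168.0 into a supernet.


Original prefix: /22
Number of subnets: 2 = 2^1
New prefix = 22 - 1 = 21
Supernet: 47.212.168.0/21


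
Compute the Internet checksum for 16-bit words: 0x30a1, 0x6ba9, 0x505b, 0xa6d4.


Sum all words (with carry folding):
+ 0x30a1 = 0x30a1
+ 0x6ba9 = 0x9c4a
+ 0x505b = 0xeca5
+ 0xa6d4 = 0x937a
One's complement: ~0x937a
Checksum = 0x6c85


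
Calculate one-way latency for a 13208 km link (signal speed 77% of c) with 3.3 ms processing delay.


Speed = 0.77 * 3e5 km/s = 231000 km/s
Propagation delay = 13208 / 231000 = 0.0572 s = 57.1775 ms
Processing delay = 3.3 ms
Total one-way latency = 60.4775 ms


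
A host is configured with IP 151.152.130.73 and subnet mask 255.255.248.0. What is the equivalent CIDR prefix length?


Binary: 11111111.11111111.11111000.00000000
Count leading 1s
Prefix: /21


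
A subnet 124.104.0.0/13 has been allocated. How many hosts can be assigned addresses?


Host bits = 32 - 13 = 19
Total addresses = 2^19 = 524288
Usable = total - 2 (network and broadcast)
Usable hosts: 524286


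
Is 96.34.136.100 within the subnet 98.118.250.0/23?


Subnet network: 98.118.250.0
Test IP AND mask: 96.34.136.0
No, 96.34.136.100 is not in 98.118.250.0/23


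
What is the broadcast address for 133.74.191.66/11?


Network: 133.64.0.0/11
Host bits = 21
Set all host bits to 1:
Broadcast: 133.95.255.255


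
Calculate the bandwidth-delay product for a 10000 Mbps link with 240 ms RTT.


BDP = bandwidth * RTT
= 10000 Mbps * 240 ms
= 10000 * 1e6 * 240 / 1000 bits
= 2400000000 bits
= 300000000 bytes
= 292968.75 KB
BDP = 2400000000 bits (300000000 bytes)


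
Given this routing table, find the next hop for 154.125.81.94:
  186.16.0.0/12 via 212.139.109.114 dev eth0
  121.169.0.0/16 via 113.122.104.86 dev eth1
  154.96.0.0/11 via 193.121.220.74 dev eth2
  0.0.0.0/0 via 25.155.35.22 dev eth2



Longest prefix match for 154.125.81.94:
  /12 186.16.0.0: no
  /16 121.169.0.0: no
  /11 154.96.0.0: MATCH
  /0 0.0.0.0: MATCH
Selected: next-hop 193.121.220.74 via eth2 (matched /11)


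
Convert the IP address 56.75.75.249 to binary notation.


56 = 00111000
75 = 01001011
75 = 01001011
249 = 11111001
Binary: 00111000.01001011.01001011.11111001


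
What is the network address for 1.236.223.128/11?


IP:   00000001.11101100.11011111.10000000
Mask: 11111111.11100000.00000000.00000000
AND operation:
Net:  00000001.11100000.00000000.00000000
Network: 1.224.0.0/11


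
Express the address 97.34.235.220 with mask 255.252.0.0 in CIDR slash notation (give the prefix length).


Binary: 11111111.11111100.00000000.00000000
Count leading 1s
Prefix: /14


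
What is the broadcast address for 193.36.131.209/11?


Network: 193.32.0.0/11
Host bits = 21
Set all host bits to 1:
Broadcast: 193.63.255.255


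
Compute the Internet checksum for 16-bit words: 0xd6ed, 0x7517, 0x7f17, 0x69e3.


Sum all words (with carry folding):
+ 0xd6ed = 0xd6ed
+ 0x7517 = 0x4c05
+ 0x7f17 = 0xcb1c
+ 0x69e3 = 0x3500
One's complement: ~0x3500
Checksum = 0xcaff


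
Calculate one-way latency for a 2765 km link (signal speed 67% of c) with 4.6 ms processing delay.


Speed = 0.67 * 3e5 km/s = 201000 km/s
Propagation delay = 2765 / 201000 = 0.0138 s = 13.7562 ms
Processing delay = 4.6 ms
Total one-way latency = 18.3562 ms


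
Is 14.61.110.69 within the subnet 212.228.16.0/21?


Subnet network: 212.228.16.0
Test IP AND mask: 14.61.104.0
No, 14.61.110.69 is not in 212.228.16.0/21


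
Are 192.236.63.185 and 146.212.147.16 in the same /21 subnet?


Mask: 255.255.248.0
192.236.63.185 AND mask = 192.236.56.0
146.212.147.16 AND mask = 146.212.144.0
No, different subnets (192.236.56.0 vs 146.212.144.0)


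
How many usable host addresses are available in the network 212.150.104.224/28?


Host bits = 32 - 28 = 4
Total addresses = 2^4 = 16
Usable = total - 2 (network and broadcast)
Usable hosts: 14


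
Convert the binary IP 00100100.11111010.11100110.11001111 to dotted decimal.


00100100 = 36
11111010 = 250
11100110 = 230
11001111 = 207
IP: 36.250.230.207


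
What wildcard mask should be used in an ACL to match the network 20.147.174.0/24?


Subnet mask: 255.255.255.0
Wildcard = 255.255.255.255 - subnet mask
255 - 255 = 0
255 - 255 = 0
255 - 255 = 0
255 - 0 = 255
Wildcard: 0.0.0.255


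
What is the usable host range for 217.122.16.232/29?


Network: 217.122.16.232
Broadcast: 217.122.16.239
First usable = network + 1
Last usable = broadcast - 1
Range: 217.122.16.233 to 217.122.16.238


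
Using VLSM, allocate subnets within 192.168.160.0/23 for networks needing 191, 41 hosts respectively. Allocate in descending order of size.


191 hosts -> /24 (254 usable): 192.168.160.0/24
41 hosts -> /26 (62 usable): 192.168.161.0/26
Allocation: 192.168.160.0/24 (191 hosts, 254 usable); 192.168.161.0/26 (41 hosts, 62 usable)


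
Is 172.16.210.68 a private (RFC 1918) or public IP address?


RFC 1918 private ranges:
  10.0.0.0/8 (10.0.0.0 - 10.255.255.255)
  172.16.0.0/12 (172.16.0.0 - 172.31.255.255)
  192.168.0.0/16 (192.168.0.0 - 192.168.255.255)
Private (in 172.16.0.0/12)


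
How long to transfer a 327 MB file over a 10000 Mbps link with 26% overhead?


Effective throughput = 10000 * (1 - 26/100) = 7400 Mbps
File size in Mb = 327 * 8 = 2616 Mb
Time = 2616 / 7400
Time = 0.3535 seconds


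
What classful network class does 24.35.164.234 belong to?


First octet: 24
Binary: 00011000
0xxxxxxx -> Class A (1-126)
Class A, default mask 255.0.0.0 (/8)


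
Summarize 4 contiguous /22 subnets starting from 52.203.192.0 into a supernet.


Original prefix: /22
Number of subnets: 4 = 2^2
New prefix = 22 - 2 = 20
Supernet: 52.203.192.0/20


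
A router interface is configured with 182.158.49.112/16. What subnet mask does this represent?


/16 means 16 network bits, 16 host bits
Binary: 11111111111111110000000000000000
Mask: 255.255.0.0


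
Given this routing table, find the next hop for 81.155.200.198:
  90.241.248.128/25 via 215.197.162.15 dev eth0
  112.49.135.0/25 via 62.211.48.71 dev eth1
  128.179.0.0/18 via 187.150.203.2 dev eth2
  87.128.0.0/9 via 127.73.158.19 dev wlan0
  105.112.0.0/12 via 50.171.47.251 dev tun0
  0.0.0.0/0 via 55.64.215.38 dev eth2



Longest prefix match for 81.155.200.198:
  /25 90.241.248.128: no
  /25 112.49.135.0: no
  /18 128.179.0.0: no
  /9 87.128.0.0: no
  /12 105.112.0.0: no
  /0 0.0.0.0: MATCH
Selected: next-hop 55.64.215.38 via eth2 (matched /0)


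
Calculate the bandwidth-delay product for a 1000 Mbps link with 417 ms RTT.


BDP = bandwidth * RTT
= 1000 Mbps * 417 ms
= 1000 * 1e6 * 417 / 1000 bits
= 417000000 bits
= 52125000 bytes
= 50903.3203 KB
BDP = 417000000 bits (52125000 bytes)


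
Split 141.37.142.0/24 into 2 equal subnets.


New prefix = 24 + 1 = 25
Each subnet has 128 addresses
  141.37.142.0/25
  141.37.142.128/25
Subnets: 141.37.142.0/25, 141.37.142.128/25


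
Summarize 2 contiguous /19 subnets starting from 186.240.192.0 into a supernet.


Original prefix: /19
Number of subnets: 2 = 2^1
New prefix = 19 - 1 = 18
Supernet: 186.240.192.0/18


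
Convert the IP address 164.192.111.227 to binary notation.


164 = 10100100
192 = 11000000
111 = 01101111
227 = 11100011
Binary: 10100100.11000000.01101111.11100011


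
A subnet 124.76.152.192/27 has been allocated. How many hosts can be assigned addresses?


Host bits = 32 - 27 = 5
Total addresses = 2^5 = 32
Usable = total - 2 (network and broadcast)
Usable hosts: 30


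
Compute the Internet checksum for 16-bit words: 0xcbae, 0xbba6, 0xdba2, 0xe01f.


Sum all words (with carry folding):
+ 0xcbae = 0xcbae
+ 0xbba6 = 0x8755
+ 0xdba2 = 0x62f8
+ 0xe01f = 0x4318
One's complement: ~0x4318
Checksum = 0xbce7


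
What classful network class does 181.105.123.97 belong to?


First octet: 181
Binary: 10110101
10xxxxxx -> Class B (128-191)
Class B, default mask 255.255.0.0 (/16)


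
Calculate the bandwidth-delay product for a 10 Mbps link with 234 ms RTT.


BDP = bandwidth * RTT
= 10 Mbps * 234 ms
= 10 * 1e6 * 234 / 1000 bits
= 2340000 bits
= 292500 bytes
= 285.6445 KB
BDP = 2340000 bits (292500 bytes)


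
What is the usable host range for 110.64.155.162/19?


Network: 110.64.128.0
Broadcast: 110.64.159.255
First usable = network + 1
Last usable = broadcast - 1
Range: 110.64.128.1 to 110.64.159.254


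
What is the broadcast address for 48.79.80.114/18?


Network: 48.79.64.0/18
Host bits = 14
Set all host bits to 1:
Broadcast: 48.79.127.255


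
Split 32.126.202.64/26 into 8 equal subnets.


New prefix = 26 + 3 = 29
Each subnet has 8 addresses
  32.126.202.64/29
  32.126.202.72/29
  32.126.202.80/29
  32.126.202.88/29
  32.126.202.96/29
  32.126.202.104/29
  32.126.202.112/29
  32.126.202.120/29
Subnets: 32.126.202.64/29, 32.126.202.72/29, 32.126.202.80/29, 32.126.202.88/29, 32.126.202.96/29, 32.126.202.104/29, 32.126.202.112/29, 32.126.202.120/29


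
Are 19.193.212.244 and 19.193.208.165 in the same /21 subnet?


Mask: 255.255.248.0
19.193.212.244 AND mask = 19.193.208.0
19.193.208.165 AND mask = 19.193.208.0
Yes, same subnet (19.193.208.0)


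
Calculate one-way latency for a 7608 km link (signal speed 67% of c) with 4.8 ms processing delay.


Speed = 0.67 * 3e5 km/s = 201000 km/s
Propagation delay = 7608 / 201000 = 0.0379 s = 37.8507 ms
Processing delay = 4.8 ms
Total one-way latency = 42.6507 ms


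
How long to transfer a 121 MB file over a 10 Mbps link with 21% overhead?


Effective throughput = 10 * (1 - 21/100) = 7.9 Mbps
File size in Mb = 121 * 8 = 968 Mb
Time = 968 / 7.9
Time = 122.5316 seconds


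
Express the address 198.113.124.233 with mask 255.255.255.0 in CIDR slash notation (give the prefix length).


Binary: 11111111.11111111.11111111.00000000
Count leading 1s
Prefix: /24


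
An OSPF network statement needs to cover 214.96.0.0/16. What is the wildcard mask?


Subnet mask: 255.255.0.0
Wildcard = 255.255.255.255 - subnet mask
255 - 255 = 0
255 - 255 = 0
255 - 0 = 255
255 - 0 = 255
Wildcard: 0.0.255.255


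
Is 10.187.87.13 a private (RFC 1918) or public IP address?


RFC 1918 private ranges:
  10.0.0.0/8 (10.0.0.0 - 10.255.255.255)
  172.16.0.0/12 (172.16.0.0 - 172.31.255.255)
  192.168.0.0/16 (192.168.0.0 - 192.168.255.255)
Private (in 10.0.0.0/8)
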